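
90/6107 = 90/6107 = 0.01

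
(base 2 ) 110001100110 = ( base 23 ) 600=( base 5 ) 100144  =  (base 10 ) 3174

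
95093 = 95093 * 1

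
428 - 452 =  - 24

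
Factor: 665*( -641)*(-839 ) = 5^1 * 7^1*19^1*641^1*839^1 = 357636335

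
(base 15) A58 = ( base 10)2333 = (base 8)4435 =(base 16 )91d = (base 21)562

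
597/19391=597/19391=0.03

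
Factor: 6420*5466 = 35091720  =  2^3 *3^2*5^1*107^1*911^1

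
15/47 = 15/47= 0.32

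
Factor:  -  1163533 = - 7^1*166219^1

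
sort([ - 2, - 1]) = [ - 2, - 1]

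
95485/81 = 1178+67/81 =1178.83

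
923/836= 1 + 87/836 = 1.10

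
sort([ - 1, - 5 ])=[ - 5, -1]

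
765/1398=255/466  =  0.55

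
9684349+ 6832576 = 16516925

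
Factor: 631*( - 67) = -42277 = - 67^1*631^1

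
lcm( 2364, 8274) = 16548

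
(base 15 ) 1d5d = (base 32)67k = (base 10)6388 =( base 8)14364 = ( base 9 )8677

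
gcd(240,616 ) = 8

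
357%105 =42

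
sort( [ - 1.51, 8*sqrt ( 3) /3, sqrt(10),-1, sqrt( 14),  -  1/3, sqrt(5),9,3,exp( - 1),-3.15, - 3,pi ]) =[ - 3.15, - 3,- 1.51,-1, - 1/3,exp( - 1 ), sqrt( 5 ), 3,pi, sqrt( 10), sqrt( 14 ), 8*sqrt (3 )/3, 9]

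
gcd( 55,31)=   1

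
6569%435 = 44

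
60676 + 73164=133840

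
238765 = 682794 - 444029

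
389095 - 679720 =  -  290625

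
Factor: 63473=63473^1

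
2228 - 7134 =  - 4906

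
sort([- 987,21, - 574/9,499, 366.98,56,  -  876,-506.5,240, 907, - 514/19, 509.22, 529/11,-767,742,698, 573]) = [ - 987 ,-876,  -  767 , - 506.5, - 574/9, - 514/19,21,529/11, 56,240 , 366.98,499,509.22 , 573,698,742,907]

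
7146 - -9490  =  16636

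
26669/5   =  26669/5 = 5333.80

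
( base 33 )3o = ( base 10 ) 123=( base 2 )1111011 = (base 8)173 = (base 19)69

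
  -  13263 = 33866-47129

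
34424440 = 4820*7142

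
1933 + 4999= 6932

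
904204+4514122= 5418326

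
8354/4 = 4177/2 = 2088.50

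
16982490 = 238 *71355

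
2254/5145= 46/105 = 0.44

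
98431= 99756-1325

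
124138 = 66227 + 57911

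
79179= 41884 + 37295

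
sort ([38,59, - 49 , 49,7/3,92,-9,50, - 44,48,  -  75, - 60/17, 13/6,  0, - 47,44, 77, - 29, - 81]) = [ - 81, - 75, - 49, - 47,-44, - 29, - 9, - 60/17,0,13/6,7/3,  38,44 , 48,49,50,59,77, 92]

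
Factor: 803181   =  3^1*267727^1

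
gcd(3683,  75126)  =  1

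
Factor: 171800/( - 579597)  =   - 2^3*3^ (  -  1)*5^2*43^( - 1 ) * 859^1*4493^(  -  1)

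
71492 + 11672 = 83164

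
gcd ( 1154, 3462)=1154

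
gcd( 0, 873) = 873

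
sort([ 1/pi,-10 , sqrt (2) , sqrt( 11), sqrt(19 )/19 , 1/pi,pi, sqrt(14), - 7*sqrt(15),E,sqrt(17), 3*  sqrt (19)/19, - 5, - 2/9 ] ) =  [ - 7 * sqrt (15), - 10, - 5, - 2/9, sqrt( 19) /19, 1/pi, 1/pi, 3*sqrt( 19)/19, sqrt( 2), E, pi,sqrt( 11), sqrt( 14 ), sqrt (17 ) ]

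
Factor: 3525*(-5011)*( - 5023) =3^1*5^2*47^1*5011^1*  5023^1 = 88725141825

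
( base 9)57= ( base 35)1H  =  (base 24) 24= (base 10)52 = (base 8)64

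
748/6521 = 748/6521 = 0.11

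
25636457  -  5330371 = 20306086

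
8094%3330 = 1434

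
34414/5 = 6882 + 4/5=6882.80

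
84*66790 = 5610360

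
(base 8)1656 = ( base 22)1KI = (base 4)32232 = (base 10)942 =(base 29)13e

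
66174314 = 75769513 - 9595199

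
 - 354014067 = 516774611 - 870788678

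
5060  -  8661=-3601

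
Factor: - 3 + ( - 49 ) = - 52 = -2^2*13^1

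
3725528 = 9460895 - 5735367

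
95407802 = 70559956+24847846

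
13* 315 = 4095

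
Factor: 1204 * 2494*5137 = 15425260312 = 2^3*7^1*11^1*29^1*43^2*467^1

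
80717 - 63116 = 17601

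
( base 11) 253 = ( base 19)ff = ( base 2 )100101100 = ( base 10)300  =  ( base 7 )606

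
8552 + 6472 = 15024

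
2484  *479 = 1189836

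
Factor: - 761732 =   -  2^2 *31^1*6143^1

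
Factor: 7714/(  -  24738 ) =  -29/93 = - 3^(-1)*  29^1*31^(-1 )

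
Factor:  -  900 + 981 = 3^4 = 81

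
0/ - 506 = 0/1 = -0.00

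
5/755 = 1/151 = 0.01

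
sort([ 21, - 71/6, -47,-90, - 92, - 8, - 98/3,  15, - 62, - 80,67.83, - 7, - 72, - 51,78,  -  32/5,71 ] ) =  [-92, - 90,-80, - 72, - 62, - 51, - 47, - 98/3, - 71/6, - 8,- 7,-32/5 , 15, 21, 67.83, 71, 78]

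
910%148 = 22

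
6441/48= 2147/16 = 134.19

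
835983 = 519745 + 316238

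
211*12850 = 2711350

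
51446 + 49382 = 100828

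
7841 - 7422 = 419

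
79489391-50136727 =29352664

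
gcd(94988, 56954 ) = 2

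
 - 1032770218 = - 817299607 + -215470611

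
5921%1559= 1244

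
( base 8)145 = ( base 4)1211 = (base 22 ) 4D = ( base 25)41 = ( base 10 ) 101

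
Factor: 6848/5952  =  3^( - 1)*31^(-1)*107^1 = 107/93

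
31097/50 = 621 +47/50 = 621.94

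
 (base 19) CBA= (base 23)8DK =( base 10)4551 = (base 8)10707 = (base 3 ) 20020120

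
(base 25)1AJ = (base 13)53a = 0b1101111110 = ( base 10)894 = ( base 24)1d6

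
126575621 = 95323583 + 31252038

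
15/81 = 5/27  =  0.19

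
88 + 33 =121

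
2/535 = 2/535 = 0.00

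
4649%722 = 317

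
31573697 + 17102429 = 48676126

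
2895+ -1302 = 1593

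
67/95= 67/95 = 0.71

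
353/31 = 353/31 = 11.39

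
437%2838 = 437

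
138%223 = 138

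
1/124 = 1/124= 0.01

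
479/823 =479/823=0.58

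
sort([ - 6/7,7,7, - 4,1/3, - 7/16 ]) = [ - 4, - 6/7, - 7/16, 1/3,7, 7] 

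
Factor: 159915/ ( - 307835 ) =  - 3^1*7^1 * 11^(-1 )*29^( -1 )*193^ ( - 1) * 1523^1 = -31983/61567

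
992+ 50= 1042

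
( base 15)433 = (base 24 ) 1fc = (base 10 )948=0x3B4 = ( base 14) 4BA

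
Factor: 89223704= 2^3*31^1*97^1*3709^1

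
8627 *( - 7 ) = - 60389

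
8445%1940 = 685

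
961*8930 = 8581730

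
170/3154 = 85/1577  =  0.05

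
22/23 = 22/23  =  0.96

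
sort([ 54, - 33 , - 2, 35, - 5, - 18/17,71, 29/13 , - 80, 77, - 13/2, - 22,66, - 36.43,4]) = [ - 80, - 36.43, - 33, - 22, - 13/2  , - 5, - 2, - 18/17,29/13,4,35, 54,66, 71,77]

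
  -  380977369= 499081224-880058593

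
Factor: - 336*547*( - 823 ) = 151260816 = 2^4 * 3^1*7^1*547^1*823^1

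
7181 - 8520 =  - 1339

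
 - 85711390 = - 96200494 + 10489104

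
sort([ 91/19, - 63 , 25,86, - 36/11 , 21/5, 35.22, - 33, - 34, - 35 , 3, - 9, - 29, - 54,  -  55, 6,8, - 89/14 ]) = [- 63, - 55, - 54,-35, - 34, - 33,-29, - 9, - 89/14 , - 36/11, 3, 21/5,91/19,6 , 8, 25, 35.22,  86 ]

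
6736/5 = 1347 + 1/5 = 1347.20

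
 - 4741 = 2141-6882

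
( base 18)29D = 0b1100110111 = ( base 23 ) 1ci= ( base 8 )1467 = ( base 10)823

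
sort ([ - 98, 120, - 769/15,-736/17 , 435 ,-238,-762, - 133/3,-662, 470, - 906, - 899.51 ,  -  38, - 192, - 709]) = [ - 906, - 899.51, - 762, - 709, - 662, - 238, - 192, - 98, - 769/15, - 133/3,-736/17, -38,120,435,470]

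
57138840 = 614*93060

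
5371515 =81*66315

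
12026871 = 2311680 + 9715191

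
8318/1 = 8318  =  8318.00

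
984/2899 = 984/2899 = 0.34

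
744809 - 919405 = -174596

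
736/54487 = 32/2369 = 0.01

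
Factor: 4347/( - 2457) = -13^( - 1 )*23^1 = -23/13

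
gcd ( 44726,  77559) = 1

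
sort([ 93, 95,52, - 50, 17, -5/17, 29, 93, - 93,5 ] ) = [ - 93, - 50,  -  5/17,5, 17,29, 52,93,  93,95 ] 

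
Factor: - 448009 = -53^1*79^1*107^1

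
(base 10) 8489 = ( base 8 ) 20451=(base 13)3B30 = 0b10000100101001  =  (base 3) 102122102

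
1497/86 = 17 + 35/86 = 17.41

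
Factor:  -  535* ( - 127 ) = 5^1*107^1*127^1 = 67945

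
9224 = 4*2306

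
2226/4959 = 742/1653 = 0.45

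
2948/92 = 32 + 1/23=32.04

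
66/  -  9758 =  - 1+4846/4879 = -0.01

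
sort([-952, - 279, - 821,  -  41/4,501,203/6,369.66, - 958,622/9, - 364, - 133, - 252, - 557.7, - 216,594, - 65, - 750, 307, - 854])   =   [ - 958, - 952, - 854, - 821, - 750,- 557.7 , - 364,  -  279, - 252,-216,  -  133, - 65,  -  41/4,203/6,622/9,307,  369.66,  501, 594] 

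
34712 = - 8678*(-4)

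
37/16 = 37/16 = 2.31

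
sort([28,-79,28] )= [ - 79,  28,28]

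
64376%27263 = 9850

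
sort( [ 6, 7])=[ 6,7 ]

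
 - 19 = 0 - 19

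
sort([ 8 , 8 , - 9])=[ - 9, 8 , 8] 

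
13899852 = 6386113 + 7513739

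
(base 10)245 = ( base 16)F5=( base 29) 8d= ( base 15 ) 115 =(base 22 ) B3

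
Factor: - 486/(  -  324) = 3/2 = 2^(-1)*3^1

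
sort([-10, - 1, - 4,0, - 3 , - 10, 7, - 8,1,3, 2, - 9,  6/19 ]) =[ - 10, - 10 ,-9,  -  8,-4,-3,- 1,0, 6/19,1, 2,  3,7] 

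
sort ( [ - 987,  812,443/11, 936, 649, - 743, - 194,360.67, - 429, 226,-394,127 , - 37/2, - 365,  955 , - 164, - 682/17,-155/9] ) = [ - 987,-743, - 429, - 394, - 365, - 194, -164, - 682/17,  -  37/2, - 155/9 , 443/11,  127,226 , 360.67,649 , 812, 936,955]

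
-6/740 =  - 1 + 367/370= - 0.01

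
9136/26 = 4568/13 = 351.38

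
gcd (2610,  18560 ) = 290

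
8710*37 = 322270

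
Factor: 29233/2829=31/3  =  3^(-1 )*31^1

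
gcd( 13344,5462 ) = 2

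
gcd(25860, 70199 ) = 1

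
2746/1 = 2746 = 2746.00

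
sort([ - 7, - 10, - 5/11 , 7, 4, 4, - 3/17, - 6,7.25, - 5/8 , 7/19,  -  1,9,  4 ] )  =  [ - 10, - 7, - 6, - 1, -5/8, - 5/11, - 3/17 , 7/19,4 , 4, 4,7,7.25,9] 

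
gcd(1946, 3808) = 14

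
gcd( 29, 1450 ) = 29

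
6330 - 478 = 5852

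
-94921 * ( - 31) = 2942551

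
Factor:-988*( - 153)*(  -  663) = -100221732= - 2^2*3^3*13^2*17^2*19^1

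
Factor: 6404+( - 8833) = -2429  =  - 7^1*347^1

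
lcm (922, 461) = 922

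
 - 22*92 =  - 2024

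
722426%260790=200846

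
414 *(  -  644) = -266616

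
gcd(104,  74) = 2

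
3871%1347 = 1177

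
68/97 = 68/97 = 0.70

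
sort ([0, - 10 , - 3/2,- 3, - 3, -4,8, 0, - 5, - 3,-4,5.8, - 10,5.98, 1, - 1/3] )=[ - 10, - 10, - 5, - 4, - 4,-3, - 3, - 3, - 3/2, - 1/3,0, 0, 1,5.8, 5.98, 8 ]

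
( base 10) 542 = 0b1000011110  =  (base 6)2302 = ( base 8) 1036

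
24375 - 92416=-68041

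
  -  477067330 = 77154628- 554221958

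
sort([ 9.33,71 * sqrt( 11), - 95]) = [  -  95,  9.33, 71 *sqrt( 11) ] 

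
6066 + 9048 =15114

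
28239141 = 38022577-9783436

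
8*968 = 7744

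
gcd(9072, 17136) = 1008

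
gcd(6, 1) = 1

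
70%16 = 6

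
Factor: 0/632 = 0^1 = 0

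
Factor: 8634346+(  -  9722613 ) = -1088267=-1088267^1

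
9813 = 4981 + 4832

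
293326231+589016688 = 882342919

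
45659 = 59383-13724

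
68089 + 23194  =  91283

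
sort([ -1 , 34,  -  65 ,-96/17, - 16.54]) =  [- 65 , -16.54, - 96/17, - 1, 34]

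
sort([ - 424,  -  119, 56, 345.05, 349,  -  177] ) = [ - 424, - 177, - 119,56,345.05,  349] 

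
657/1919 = 657/1919 = 0.34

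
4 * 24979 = 99916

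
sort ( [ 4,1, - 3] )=[-3,1,4 ] 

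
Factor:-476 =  - 2^2*7^1*17^1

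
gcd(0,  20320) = 20320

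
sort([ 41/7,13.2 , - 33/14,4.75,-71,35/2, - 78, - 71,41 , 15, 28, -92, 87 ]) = [ -92, - 78,-71  , - 71, - 33/14,  4.75,41/7 , 13.2 , 15,35/2, 28, 41, 87 ]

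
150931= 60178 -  - 90753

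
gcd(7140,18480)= 420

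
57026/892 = 28513/446 = 63.93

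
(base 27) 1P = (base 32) 1K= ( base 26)20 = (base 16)34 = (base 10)52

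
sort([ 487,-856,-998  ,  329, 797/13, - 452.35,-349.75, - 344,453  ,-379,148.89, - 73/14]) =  [-998, - 856, - 452.35 ,-379 , - 349.75, - 344,-73/14 , 797/13,148.89,329, 453,  487]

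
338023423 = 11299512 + 326723911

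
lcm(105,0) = 0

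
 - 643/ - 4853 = 643/4853=   0.13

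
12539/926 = 12539/926 = 13.54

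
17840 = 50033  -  32193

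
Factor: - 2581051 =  - 11^2*83^1*257^1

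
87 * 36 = 3132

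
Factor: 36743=7^1*29^1*181^1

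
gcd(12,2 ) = 2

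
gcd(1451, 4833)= 1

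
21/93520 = 3/13360=0.00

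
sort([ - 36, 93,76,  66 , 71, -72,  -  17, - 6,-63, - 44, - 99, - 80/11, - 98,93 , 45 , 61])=[  -  99, - 98,-72,  -  63, - 44, - 36,-17,-80/11, - 6,45, 61, 66,71 , 76, 93 , 93 ] 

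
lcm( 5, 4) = 20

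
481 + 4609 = 5090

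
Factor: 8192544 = 2^5 * 3^1*61^1*1399^1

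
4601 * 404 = 1858804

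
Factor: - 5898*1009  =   - 5951082 = - 2^1 *3^1*983^1 * 1009^1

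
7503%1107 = 861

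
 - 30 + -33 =  -  63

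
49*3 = 147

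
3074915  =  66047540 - 62972625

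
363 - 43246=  - 42883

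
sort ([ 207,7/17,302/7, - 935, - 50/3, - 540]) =[ - 935, - 540,-50/3, 7/17 , 302/7,207 ]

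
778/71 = 10 + 68/71 =10.96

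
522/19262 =261/9631 = 0.03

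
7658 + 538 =8196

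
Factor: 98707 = 7^1*59^1*239^1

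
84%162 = 84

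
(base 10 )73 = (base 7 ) 133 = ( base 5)243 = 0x49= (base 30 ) 2d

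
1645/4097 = 1645/4097 = 0.40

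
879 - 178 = 701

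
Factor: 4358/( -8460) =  - 2^( - 1 )*3^( - 2)*5^(-1 )*47^( - 1)*2179^1=-2179/4230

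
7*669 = 4683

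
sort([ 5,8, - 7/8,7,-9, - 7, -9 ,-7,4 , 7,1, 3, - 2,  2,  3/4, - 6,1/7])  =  [ - 9, - 9, - 7, - 7, - 6, - 2, -7/8, 1/7, 3/4,1,2,3,4, 5 , 7, 7,8 ]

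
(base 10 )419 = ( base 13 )263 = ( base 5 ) 3134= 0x1A3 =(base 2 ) 110100011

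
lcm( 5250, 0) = 0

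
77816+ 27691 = 105507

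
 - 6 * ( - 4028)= 24168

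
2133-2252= - 119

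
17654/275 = 64+54/275=64.20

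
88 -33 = 55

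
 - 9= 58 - 67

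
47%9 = 2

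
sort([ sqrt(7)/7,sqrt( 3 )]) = [sqrt (7 ) /7,sqrt(3 )] 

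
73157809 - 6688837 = 66468972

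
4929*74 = 364746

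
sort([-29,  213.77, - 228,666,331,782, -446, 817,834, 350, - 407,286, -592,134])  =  [-592, - 446, - 407, - 228, - 29,134, 213.77,286, 331 , 350,666,782, 817,834 ] 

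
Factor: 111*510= 56610 = 2^1*3^2*5^1  *  17^1 *37^1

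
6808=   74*92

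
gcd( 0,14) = 14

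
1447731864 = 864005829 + 583726035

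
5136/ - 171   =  -31 + 55/57 = - 30.04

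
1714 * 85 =145690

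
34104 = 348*98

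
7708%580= 168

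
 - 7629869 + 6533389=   -  1096480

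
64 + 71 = 135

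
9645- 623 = 9022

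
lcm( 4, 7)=28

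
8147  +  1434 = 9581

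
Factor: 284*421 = 119564 = 2^2* 71^1*421^1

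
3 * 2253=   6759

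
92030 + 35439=127469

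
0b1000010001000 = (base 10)4232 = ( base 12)2548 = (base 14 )1784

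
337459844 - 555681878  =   - 218222034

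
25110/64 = 12555/32 = 392.34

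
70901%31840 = 7221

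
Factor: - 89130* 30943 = -2757949590 = - 2^1*3^1*5^1 *11^1*29^1*97^1*2971^1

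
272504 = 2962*92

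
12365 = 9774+2591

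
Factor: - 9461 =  - 9461^1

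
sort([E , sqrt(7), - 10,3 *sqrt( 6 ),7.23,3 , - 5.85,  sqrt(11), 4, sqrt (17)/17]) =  [ - 10, - 5.85,sqrt( 17)/17,sqrt( 7 ) , E, 3, sqrt(11) , 4,7.23, 3*sqrt( 6 ) ]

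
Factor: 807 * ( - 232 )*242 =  - 2^4*3^1 * 11^2*29^1*269^1  =  -45308208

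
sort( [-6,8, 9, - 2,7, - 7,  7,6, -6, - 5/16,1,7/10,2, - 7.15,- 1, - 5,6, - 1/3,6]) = [- 7.15 ,-7, - 6, -6, - 5, - 2, - 1, - 1/3, - 5/16,7/10,1,2,6,6,6 , 7,7, 8, 9 ] 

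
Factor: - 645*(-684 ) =441180 = 2^2*3^3*5^1*19^1*43^1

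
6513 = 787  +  5726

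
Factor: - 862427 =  - 17^1*97^1*523^1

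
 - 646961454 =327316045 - 974277499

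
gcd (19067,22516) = 1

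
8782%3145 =2492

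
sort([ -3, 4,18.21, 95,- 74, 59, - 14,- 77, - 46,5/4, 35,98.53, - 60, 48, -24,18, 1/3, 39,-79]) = [-79 , - 77 , -74, - 60 ,-46 , - 24, - 14 , - 3, 1/3,5/4, 4,18,18.21,35, 39,  48,  59, 95,98.53]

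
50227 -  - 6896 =57123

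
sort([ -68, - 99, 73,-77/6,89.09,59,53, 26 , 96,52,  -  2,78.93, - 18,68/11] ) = [ -99,-68, - 18,-77/6,-2,68/11,26,52, 53,59, 73 , 78.93, 89.09,  96]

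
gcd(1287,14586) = 429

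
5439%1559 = 762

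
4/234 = 2/117 = 0.02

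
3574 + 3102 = 6676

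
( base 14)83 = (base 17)6d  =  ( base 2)1110011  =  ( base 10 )115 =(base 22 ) 55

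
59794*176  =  10523744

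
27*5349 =144423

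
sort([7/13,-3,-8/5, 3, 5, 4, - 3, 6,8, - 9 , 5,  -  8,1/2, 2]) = [ - 9, - 8, - 3,-3, -8/5, 1/2, 7/13,2,3, 4,5,  5, 6  ,  8 ] 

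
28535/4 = 28535/4 = 7133.75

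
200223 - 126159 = 74064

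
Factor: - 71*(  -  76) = 5396 = 2^2*19^1*71^1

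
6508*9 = 58572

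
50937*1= 50937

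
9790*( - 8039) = - 78701810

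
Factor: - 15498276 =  - 2^2*3^1*1291523^1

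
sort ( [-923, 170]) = [ - 923, 170] 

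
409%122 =43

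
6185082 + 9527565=15712647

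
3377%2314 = 1063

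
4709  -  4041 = 668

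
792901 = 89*8909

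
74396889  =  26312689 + 48084200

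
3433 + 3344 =6777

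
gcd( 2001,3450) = 69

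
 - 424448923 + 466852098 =42403175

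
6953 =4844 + 2109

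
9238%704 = 86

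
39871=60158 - 20287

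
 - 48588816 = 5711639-54300455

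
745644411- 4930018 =740714393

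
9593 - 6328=3265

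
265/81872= 265/81872 =0.00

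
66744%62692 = 4052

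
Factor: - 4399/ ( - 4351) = 19^(-1)*53^1*83^1*229^(-1)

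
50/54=25/27 = 0.93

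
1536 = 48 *32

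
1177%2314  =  1177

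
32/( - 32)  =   - 1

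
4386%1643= 1100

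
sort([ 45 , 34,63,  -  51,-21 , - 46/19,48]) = [ - 51, - 21, - 46/19,34,45,48,  63] 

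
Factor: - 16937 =  -  16937^1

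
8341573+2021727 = 10363300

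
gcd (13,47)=1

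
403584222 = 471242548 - 67658326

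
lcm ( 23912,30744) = 215208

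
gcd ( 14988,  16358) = 2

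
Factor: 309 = 3^1*103^1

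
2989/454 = 6 + 265/454 = 6.58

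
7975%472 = 423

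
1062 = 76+986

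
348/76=87/19=4.58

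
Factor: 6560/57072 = 2^1*3^( - 1)*5^1*29^( - 1)=10/87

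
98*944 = 92512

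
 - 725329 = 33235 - 758564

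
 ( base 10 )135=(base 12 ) b3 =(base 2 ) 10000111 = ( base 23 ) 5k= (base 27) 50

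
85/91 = 85/91 = 0.93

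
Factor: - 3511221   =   - 3^1*7^1*61^1*2741^1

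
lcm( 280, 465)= 26040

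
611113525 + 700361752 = 1311475277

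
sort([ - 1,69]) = [ - 1, 69]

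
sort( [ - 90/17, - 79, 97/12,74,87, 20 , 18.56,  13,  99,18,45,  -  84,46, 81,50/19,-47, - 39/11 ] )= [ - 84, - 79, - 47, - 90/17, - 39/11,50/19,97/12,13,18, 18.56,20,45 , 46,74,81,87, 99]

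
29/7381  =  29/7381 = 0.00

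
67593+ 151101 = 218694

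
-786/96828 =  - 1 + 16007/16138 = - 0.01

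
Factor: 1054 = 2^1*17^1*31^1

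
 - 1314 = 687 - 2001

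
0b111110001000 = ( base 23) 7bk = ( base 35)38l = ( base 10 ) 3976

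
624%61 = 14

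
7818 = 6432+1386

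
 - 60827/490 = - 60827/490 =- 124.14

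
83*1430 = 118690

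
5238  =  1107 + 4131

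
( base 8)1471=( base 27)13F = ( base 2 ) 1100111001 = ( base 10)825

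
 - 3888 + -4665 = -8553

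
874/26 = 437/13 = 33.62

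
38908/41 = 948 + 40/41  =  948.98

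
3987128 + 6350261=10337389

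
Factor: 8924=2^2*23^1*97^1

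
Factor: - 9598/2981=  - 2^1*11^(-1 )*271^(-1)*4799^1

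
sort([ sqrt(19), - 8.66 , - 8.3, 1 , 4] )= [ -8.66, - 8.3,  1, 4, sqrt( 19 )]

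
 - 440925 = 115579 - 556504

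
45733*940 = 42989020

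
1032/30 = 172/5 = 34.40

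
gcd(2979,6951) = 993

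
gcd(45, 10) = 5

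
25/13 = 1 + 12/13= 1.92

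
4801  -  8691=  - 3890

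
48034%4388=4154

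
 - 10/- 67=10/67 =0.15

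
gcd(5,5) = 5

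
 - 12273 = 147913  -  160186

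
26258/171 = 1382/9  =  153.56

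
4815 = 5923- 1108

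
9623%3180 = 83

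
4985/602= 8 + 169/602 = 8.28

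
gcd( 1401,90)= 3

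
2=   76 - 74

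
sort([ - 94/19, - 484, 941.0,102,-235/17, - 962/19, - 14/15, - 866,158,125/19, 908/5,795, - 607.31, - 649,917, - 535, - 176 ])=[ - 866, - 649, - 607.31, - 535, - 484, - 176, - 962/19, - 235/17, - 94/19, - 14/15,125/19, 102, 158,908/5,795, 917,941.0 ]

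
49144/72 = 6143/9 = 682.56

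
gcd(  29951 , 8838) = 491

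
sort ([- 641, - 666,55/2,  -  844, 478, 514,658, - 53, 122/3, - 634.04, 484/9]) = [ - 844, - 666,-641, - 634.04, - 53,55/2, 122/3, 484/9 , 478, 514,658] 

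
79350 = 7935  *10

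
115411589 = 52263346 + 63148243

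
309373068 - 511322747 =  - 201949679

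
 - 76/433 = - 1  +  357/433=- 0.18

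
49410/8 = 6176 + 1/4= 6176.25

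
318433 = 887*359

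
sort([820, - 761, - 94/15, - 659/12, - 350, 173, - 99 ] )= [ - 761, - 350, - 99, - 659/12, - 94/15, 173, 820] 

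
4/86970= 2/43485 = 0.00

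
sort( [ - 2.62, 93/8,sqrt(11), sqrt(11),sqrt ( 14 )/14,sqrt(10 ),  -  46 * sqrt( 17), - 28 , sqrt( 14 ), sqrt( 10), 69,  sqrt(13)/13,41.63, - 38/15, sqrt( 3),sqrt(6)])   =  [-46*sqrt( 17),-28,-2.62, - 38/15, sqrt( 14)/14,sqrt( 13)/13, sqrt(3),sqrt( 6), sqrt(10) , sqrt(10), sqrt(11 ), sqrt( 11), sqrt(14),93/8,41.63, 69] 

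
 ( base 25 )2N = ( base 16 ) 49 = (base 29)2f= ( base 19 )3G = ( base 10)73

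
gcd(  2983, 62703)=1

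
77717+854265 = 931982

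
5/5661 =5/5661 = 0.00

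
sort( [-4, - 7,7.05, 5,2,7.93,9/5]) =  [ - 7, - 4, 9/5 , 2,5,7.05, 7.93] 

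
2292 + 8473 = 10765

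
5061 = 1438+3623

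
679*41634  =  28269486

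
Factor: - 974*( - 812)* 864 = 683327232 = 2^8*3^3 * 7^1*29^1*487^1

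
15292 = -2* (  -  7646 ) 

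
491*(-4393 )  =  -2156963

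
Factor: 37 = 37^1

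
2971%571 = 116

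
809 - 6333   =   - 5524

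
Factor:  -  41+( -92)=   -  7^1 * 19^1 = - 133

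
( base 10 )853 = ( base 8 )1525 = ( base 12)5b1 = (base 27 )14g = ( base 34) P3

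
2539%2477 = 62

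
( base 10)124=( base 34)3m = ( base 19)6A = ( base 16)7C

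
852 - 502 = 350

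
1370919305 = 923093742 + 447825563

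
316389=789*401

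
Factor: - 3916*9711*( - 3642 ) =138498981192 = 2^3*3^3*11^1*13^1*83^1 * 89^1*607^1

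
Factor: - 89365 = - 5^1 * 61^1*293^1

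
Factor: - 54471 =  - 3^1 * 67^1*271^1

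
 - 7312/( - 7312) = 1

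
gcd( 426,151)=1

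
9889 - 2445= 7444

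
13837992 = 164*84378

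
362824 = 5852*62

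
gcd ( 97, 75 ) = 1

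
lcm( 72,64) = 576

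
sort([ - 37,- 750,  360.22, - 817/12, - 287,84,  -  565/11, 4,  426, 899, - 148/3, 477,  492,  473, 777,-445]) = [ - 750, - 445, - 287, - 817/12, - 565/11, - 148/3,-37 , 4, 84,360.22, 426, 473,477 , 492,777, 899]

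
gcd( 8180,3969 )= 1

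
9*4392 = 39528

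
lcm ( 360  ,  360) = 360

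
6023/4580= 1 + 1443/4580  =  1.32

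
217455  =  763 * 285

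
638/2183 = 638/2183 = 0.29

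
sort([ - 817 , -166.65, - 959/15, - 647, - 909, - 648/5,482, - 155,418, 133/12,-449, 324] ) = [- 909,  -  817, - 647, - 449, - 166.65  , - 155, - 648/5,-959/15, 133/12,324, 418, 482]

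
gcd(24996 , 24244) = 4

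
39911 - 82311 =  - 42400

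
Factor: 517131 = 3^3 * 107^1*179^1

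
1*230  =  230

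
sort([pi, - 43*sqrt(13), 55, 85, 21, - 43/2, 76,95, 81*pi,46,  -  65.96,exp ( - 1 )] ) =[ - 43*sqrt(13), - 65.96, - 43/2,exp( - 1), pi  ,  21, 46, 55, 76,85,95,81*pi] 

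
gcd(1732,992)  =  4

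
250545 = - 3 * ( - 83515)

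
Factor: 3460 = 2^2 * 5^1*173^1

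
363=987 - 624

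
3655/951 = 3655/951 = 3.84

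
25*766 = 19150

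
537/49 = 537/49 = 10.96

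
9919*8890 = 88179910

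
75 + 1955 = 2030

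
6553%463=71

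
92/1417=92/1417=0.06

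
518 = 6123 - 5605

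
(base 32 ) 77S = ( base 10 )7420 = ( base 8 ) 16374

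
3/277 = 3/277 = 0.01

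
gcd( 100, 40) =20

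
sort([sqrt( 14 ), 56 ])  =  [sqrt(14 ),56 ]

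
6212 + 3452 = 9664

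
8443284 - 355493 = 8087791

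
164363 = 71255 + 93108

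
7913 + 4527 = 12440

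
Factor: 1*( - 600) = -2^3*3^1*5^2 = - 600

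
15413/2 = 15413/2 = 7706.50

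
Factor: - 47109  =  -3^1*41^1*383^1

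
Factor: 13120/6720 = 41/21= 3^( - 1 )*7^( - 1)*41^1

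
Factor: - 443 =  - 443^1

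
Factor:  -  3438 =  - 2^1*3^2*191^1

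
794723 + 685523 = 1480246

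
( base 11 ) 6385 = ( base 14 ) 3110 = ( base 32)87Q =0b10000011111010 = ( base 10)8442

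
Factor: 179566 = 2^1 * 89783^1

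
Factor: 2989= 7^2 * 61^1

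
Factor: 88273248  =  2^5*3^1*7^1*17^1* 7727^1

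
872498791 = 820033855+52464936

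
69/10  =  69/10 = 6.90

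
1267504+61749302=63016806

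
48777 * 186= 9072522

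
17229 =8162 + 9067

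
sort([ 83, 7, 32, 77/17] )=[77/17,  7, 32, 83 ] 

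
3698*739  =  2732822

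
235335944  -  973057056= - 737721112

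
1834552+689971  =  2524523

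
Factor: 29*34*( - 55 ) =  - 54230=-2^1*5^1*11^1 * 17^1 * 29^1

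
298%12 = 10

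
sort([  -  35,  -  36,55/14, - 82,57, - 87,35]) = [ -87, - 82  , -36, - 35,55/14,35, 57] 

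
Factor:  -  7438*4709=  -2^1*17^1*277^1*3719^1 = - 35025542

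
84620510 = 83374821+1245689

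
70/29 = 2 + 12/29  =  2.41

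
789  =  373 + 416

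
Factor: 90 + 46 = 2^3*17^1 = 136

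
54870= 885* 62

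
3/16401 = 1/5467 = 0.00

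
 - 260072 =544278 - 804350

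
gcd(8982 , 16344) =18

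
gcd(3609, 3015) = 9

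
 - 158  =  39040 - 39198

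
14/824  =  7/412 = 0.02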